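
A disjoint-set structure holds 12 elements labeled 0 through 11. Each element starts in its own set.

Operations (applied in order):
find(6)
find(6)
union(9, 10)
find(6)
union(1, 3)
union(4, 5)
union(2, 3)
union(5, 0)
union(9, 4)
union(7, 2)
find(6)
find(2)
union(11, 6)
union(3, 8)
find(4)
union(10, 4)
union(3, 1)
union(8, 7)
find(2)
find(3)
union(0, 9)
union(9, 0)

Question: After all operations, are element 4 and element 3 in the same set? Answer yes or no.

Step 1: find(6) -> no change; set of 6 is {6}
Step 2: find(6) -> no change; set of 6 is {6}
Step 3: union(9, 10) -> merged; set of 9 now {9, 10}
Step 4: find(6) -> no change; set of 6 is {6}
Step 5: union(1, 3) -> merged; set of 1 now {1, 3}
Step 6: union(4, 5) -> merged; set of 4 now {4, 5}
Step 7: union(2, 3) -> merged; set of 2 now {1, 2, 3}
Step 8: union(5, 0) -> merged; set of 5 now {0, 4, 5}
Step 9: union(9, 4) -> merged; set of 9 now {0, 4, 5, 9, 10}
Step 10: union(7, 2) -> merged; set of 7 now {1, 2, 3, 7}
Step 11: find(6) -> no change; set of 6 is {6}
Step 12: find(2) -> no change; set of 2 is {1, 2, 3, 7}
Step 13: union(11, 6) -> merged; set of 11 now {6, 11}
Step 14: union(3, 8) -> merged; set of 3 now {1, 2, 3, 7, 8}
Step 15: find(4) -> no change; set of 4 is {0, 4, 5, 9, 10}
Step 16: union(10, 4) -> already same set; set of 10 now {0, 4, 5, 9, 10}
Step 17: union(3, 1) -> already same set; set of 3 now {1, 2, 3, 7, 8}
Step 18: union(8, 7) -> already same set; set of 8 now {1, 2, 3, 7, 8}
Step 19: find(2) -> no change; set of 2 is {1, 2, 3, 7, 8}
Step 20: find(3) -> no change; set of 3 is {1, 2, 3, 7, 8}
Step 21: union(0, 9) -> already same set; set of 0 now {0, 4, 5, 9, 10}
Step 22: union(9, 0) -> already same set; set of 9 now {0, 4, 5, 9, 10}
Set of 4: {0, 4, 5, 9, 10}; 3 is not a member.

Answer: no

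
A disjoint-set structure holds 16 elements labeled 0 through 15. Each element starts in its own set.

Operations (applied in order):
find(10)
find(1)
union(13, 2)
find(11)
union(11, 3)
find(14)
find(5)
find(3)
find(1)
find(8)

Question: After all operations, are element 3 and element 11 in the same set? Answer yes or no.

Answer: yes

Derivation:
Step 1: find(10) -> no change; set of 10 is {10}
Step 2: find(1) -> no change; set of 1 is {1}
Step 3: union(13, 2) -> merged; set of 13 now {2, 13}
Step 4: find(11) -> no change; set of 11 is {11}
Step 5: union(11, 3) -> merged; set of 11 now {3, 11}
Step 6: find(14) -> no change; set of 14 is {14}
Step 7: find(5) -> no change; set of 5 is {5}
Step 8: find(3) -> no change; set of 3 is {3, 11}
Step 9: find(1) -> no change; set of 1 is {1}
Step 10: find(8) -> no change; set of 8 is {8}
Set of 3: {3, 11}; 11 is a member.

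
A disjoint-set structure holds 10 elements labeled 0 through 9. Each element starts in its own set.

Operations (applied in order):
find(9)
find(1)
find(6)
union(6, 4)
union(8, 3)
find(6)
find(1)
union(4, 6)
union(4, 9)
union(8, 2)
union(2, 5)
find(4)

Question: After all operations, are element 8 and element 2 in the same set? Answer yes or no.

Step 1: find(9) -> no change; set of 9 is {9}
Step 2: find(1) -> no change; set of 1 is {1}
Step 3: find(6) -> no change; set of 6 is {6}
Step 4: union(6, 4) -> merged; set of 6 now {4, 6}
Step 5: union(8, 3) -> merged; set of 8 now {3, 8}
Step 6: find(6) -> no change; set of 6 is {4, 6}
Step 7: find(1) -> no change; set of 1 is {1}
Step 8: union(4, 6) -> already same set; set of 4 now {4, 6}
Step 9: union(4, 9) -> merged; set of 4 now {4, 6, 9}
Step 10: union(8, 2) -> merged; set of 8 now {2, 3, 8}
Step 11: union(2, 5) -> merged; set of 2 now {2, 3, 5, 8}
Step 12: find(4) -> no change; set of 4 is {4, 6, 9}
Set of 8: {2, 3, 5, 8}; 2 is a member.

Answer: yes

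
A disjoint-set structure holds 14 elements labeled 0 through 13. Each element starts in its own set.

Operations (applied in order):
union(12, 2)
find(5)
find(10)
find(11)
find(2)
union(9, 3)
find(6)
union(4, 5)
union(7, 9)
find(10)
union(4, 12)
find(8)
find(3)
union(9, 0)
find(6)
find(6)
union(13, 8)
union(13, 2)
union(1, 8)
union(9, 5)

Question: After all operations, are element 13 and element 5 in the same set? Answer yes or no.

Step 1: union(12, 2) -> merged; set of 12 now {2, 12}
Step 2: find(5) -> no change; set of 5 is {5}
Step 3: find(10) -> no change; set of 10 is {10}
Step 4: find(11) -> no change; set of 11 is {11}
Step 5: find(2) -> no change; set of 2 is {2, 12}
Step 6: union(9, 3) -> merged; set of 9 now {3, 9}
Step 7: find(6) -> no change; set of 6 is {6}
Step 8: union(4, 5) -> merged; set of 4 now {4, 5}
Step 9: union(7, 9) -> merged; set of 7 now {3, 7, 9}
Step 10: find(10) -> no change; set of 10 is {10}
Step 11: union(4, 12) -> merged; set of 4 now {2, 4, 5, 12}
Step 12: find(8) -> no change; set of 8 is {8}
Step 13: find(3) -> no change; set of 3 is {3, 7, 9}
Step 14: union(9, 0) -> merged; set of 9 now {0, 3, 7, 9}
Step 15: find(6) -> no change; set of 6 is {6}
Step 16: find(6) -> no change; set of 6 is {6}
Step 17: union(13, 8) -> merged; set of 13 now {8, 13}
Step 18: union(13, 2) -> merged; set of 13 now {2, 4, 5, 8, 12, 13}
Step 19: union(1, 8) -> merged; set of 1 now {1, 2, 4, 5, 8, 12, 13}
Step 20: union(9, 5) -> merged; set of 9 now {0, 1, 2, 3, 4, 5, 7, 8, 9, 12, 13}
Set of 13: {0, 1, 2, 3, 4, 5, 7, 8, 9, 12, 13}; 5 is a member.

Answer: yes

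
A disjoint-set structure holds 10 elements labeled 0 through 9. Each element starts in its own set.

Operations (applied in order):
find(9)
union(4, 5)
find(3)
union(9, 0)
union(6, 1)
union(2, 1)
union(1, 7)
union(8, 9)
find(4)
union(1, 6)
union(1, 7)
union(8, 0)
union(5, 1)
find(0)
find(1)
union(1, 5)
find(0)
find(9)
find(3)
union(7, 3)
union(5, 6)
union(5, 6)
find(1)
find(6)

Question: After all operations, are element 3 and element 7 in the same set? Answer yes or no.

Step 1: find(9) -> no change; set of 9 is {9}
Step 2: union(4, 5) -> merged; set of 4 now {4, 5}
Step 3: find(3) -> no change; set of 3 is {3}
Step 4: union(9, 0) -> merged; set of 9 now {0, 9}
Step 5: union(6, 1) -> merged; set of 6 now {1, 6}
Step 6: union(2, 1) -> merged; set of 2 now {1, 2, 6}
Step 7: union(1, 7) -> merged; set of 1 now {1, 2, 6, 7}
Step 8: union(8, 9) -> merged; set of 8 now {0, 8, 9}
Step 9: find(4) -> no change; set of 4 is {4, 5}
Step 10: union(1, 6) -> already same set; set of 1 now {1, 2, 6, 7}
Step 11: union(1, 7) -> already same set; set of 1 now {1, 2, 6, 7}
Step 12: union(8, 0) -> already same set; set of 8 now {0, 8, 9}
Step 13: union(5, 1) -> merged; set of 5 now {1, 2, 4, 5, 6, 7}
Step 14: find(0) -> no change; set of 0 is {0, 8, 9}
Step 15: find(1) -> no change; set of 1 is {1, 2, 4, 5, 6, 7}
Step 16: union(1, 5) -> already same set; set of 1 now {1, 2, 4, 5, 6, 7}
Step 17: find(0) -> no change; set of 0 is {0, 8, 9}
Step 18: find(9) -> no change; set of 9 is {0, 8, 9}
Step 19: find(3) -> no change; set of 3 is {3}
Step 20: union(7, 3) -> merged; set of 7 now {1, 2, 3, 4, 5, 6, 7}
Step 21: union(5, 6) -> already same set; set of 5 now {1, 2, 3, 4, 5, 6, 7}
Step 22: union(5, 6) -> already same set; set of 5 now {1, 2, 3, 4, 5, 6, 7}
Step 23: find(1) -> no change; set of 1 is {1, 2, 3, 4, 5, 6, 7}
Step 24: find(6) -> no change; set of 6 is {1, 2, 3, 4, 5, 6, 7}
Set of 3: {1, 2, 3, 4, 5, 6, 7}; 7 is a member.

Answer: yes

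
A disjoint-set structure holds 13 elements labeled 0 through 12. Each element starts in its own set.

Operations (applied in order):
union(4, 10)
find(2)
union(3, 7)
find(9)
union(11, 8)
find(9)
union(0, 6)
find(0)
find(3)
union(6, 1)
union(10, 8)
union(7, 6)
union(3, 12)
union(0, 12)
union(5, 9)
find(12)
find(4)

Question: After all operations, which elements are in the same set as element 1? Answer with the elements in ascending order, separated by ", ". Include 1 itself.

Step 1: union(4, 10) -> merged; set of 4 now {4, 10}
Step 2: find(2) -> no change; set of 2 is {2}
Step 3: union(3, 7) -> merged; set of 3 now {3, 7}
Step 4: find(9) -> no change; set of 9 is {9}
Step 5: union(11, 8) -> merged; set of 11 now {8, 11}
Step 6: find(9) -> no change; set of 9 is {9}
Step 7: union(0, 6) -> merged; set of 0 now {0, 6}
Step 8: find(0) -> no change; set of 0 is {0, 6}
Step 9: find(3) -> no change; set of 3 is {3, 7}
Step 10: union(6, 1) -> merged; set of 6 now {0, 1, 6}
Step 11: union(10, 8) -> merged; set of 10 now {4, 8, 10, 11}
Step 12: union(7, 6) -> merged; set of 7 now {0, 1, 3, 6, 7}
Step 13: union(3, 12) -> merged; set of 3 now {0, 1, 3, 6, 7, 12}
Step 14: union(0, 12) -> already same set; set of 0 now {0, 1, 3, 6, 7, 12}
Step 15: union(5, 9) -> merged; set of 5 now {5, 9}
Step 16: find(12) -> no change; set of 12 is {0, 1, 3, 6, 7, 12}
Step 17: find(4) -> no change; set of 4 is {4, 8, 10, 11}
Component of 1: {0, 1, 3, 6, 7, 12}

Answer: 0, 1, 3, 6, 7, 12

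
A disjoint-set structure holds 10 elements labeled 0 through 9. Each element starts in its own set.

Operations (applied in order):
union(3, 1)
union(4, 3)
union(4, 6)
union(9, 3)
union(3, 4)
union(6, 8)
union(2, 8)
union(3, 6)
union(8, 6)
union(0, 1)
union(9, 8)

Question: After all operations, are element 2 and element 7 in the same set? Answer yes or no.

Answer: no

Derivation:
Step 1: union(3, 1) -> merged; set of 3 now {1, 3}
Step 2: union(4, 3) -> merged; set of 4 now {1, 3, 4}
Step 3: union(4, 6) -> merged; set of 4 now {1, 3, 4, 6}
Step 4: union(9, 3) -> merged; set of 9 now {1, 3, 4, 6, 9}
Step 5: union(3, 4) -> already same set; set of 3 now {1, 3, 4, 6, 9}
Step 6: union(6, 8) -> merged; set of 6 now {1, 3, 4, 6, 8, 9}
Step 7: union(2, 8) -> merged; set of 2 now {1, 2, 3, 4, 6, 8, 9}
Step 8: union(3, 6) -> already same set; set of 3 now {1, 2, 3, 4, 6, 8, 9}
Step 9: union(8, 6) -> already same set; set of 8 now {1, 2, 3, 4, 6, 8, 9}
Step 10: union(0, 1) -> merged; set of 0 now {0, 1, 2, 3, 4, 6, 8, 9}
Step 11: union(9, 8) -> already same set; set of 9 now {0, 1, 2, 3, 4, 6, 8, 9}
Set of 2: {0, 1, 2, 3, 4, 6, 8, 9}; 7 is not a member.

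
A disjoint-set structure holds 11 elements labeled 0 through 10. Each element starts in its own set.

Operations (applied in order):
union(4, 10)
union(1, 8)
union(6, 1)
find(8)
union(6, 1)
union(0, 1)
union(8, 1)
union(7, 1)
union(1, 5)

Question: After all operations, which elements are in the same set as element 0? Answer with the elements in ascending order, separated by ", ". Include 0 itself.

Step 1: union(4, 10) -> merged; set of 4 now {4, 10}
Step 2: union(1, 8) -> merged; set of 1 now {1, 8}
Step 3: union(6, 1) -> merged; set of 6 now {1, 6, 8}
Step 4: find(8) -> no change; set of 8 is {1, 6, 8}
Step 5: union(6, 1) -> already same set; set of 6 now {1, 6, 8}
Step 6: union(0, 1) -> merged; set of 0 now {0, 1, 6, 8}
Step 7: union(8, 1) -> already same set; set of 8 now {0, 1, 6, 8}
Step 8: union(7, 1) -> merged; set of 7 now {0, 1, 6, 7, 8}
Step 9: union(1, 5) -> merged; set of 1 now {0, 1, 5, 6, 7, 8}
Component of 0: {0, 1, 5, 6, 7, 8}

Answer: 0, 1, 5, 6, 7, 8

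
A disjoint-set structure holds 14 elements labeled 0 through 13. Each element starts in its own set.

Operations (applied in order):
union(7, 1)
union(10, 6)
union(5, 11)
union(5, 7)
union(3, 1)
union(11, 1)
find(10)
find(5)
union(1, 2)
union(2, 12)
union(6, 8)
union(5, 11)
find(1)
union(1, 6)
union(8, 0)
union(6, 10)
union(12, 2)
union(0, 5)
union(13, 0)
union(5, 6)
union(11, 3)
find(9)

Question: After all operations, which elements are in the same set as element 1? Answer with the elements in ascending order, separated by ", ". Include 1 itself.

Step 1: union(7, 1) -> merged; set of 7 now {1, 7}
Step 2: union(10, 6) -> merged; set of 10 now {6, 10}
Step 3: union(5, 11) -> merged; set of 5 now {5, 11}
Step 4: union(5, 7) -> merged; set of 5 now {1, 5, 7, 11}
Step 5: union(3, 1) -> merged; set of 3 now {1, 3, 5, 7, 11}
Step 6: union(11, 1) -> already same set; set of 11 now {1, 3, 5, 7, 11}
Step 7: find(10) -> no change; set of 10 is {6, 10}
Step 8: find(5) -> no change; set of 5 is {1, 3, 5, 7, 11}
Step 9: union(1, 2) -> merged; set of 1 now {1, 2, 3, 5, 7, 11}
Step 10: union(2, 12) -> merged; set of 2 now {1, 2, 3, 5, 7, 11, 12}
Step 11: union(6, 8) -> merged; set of 6 now {6, 8, 10}
Step 12: union(5, 11) -> already same set; set of 5 now {1, 2, 3, 5, 7, 11, 12}
Step 13: find(1) -> no change; set of 1 is {1, 2, 3, 5, 7, 11, 12}
Step 14: union(1, 6) -> merged; set of 1 now {1, 2, 3, 5, 6, 7, 8, 10, 11, 12}
Step 15: union(8, 0) -> merged; set of 8 now {0, 1, 2, 3, 5, 6, 7, 8, 10, 11, 12}
Step 16: union(6, 10) -> already same set; set of 6 now {0, 1, 2, 3, 5, 6, 7, 8, 10, 11, 12}
Step 17: union(12, 2) -> already same set; set of 12 now {0, 1, 2, 3, 5, 6, 7, 8, 10, 11, 12}
Step 18: union(0, 5) -> already same set; set of 0 now {0, 1, 2, 3, 5, 6, 7, 8, 10, 11, 12}
Step 19: union(13, 0) -> merged; set of 13 now {0, 1, 2, 3, 5, 6, 7, 8, 10, 11, 12, 13}
Step 20: union(5, 6) -> already same set; set of 5 now {0, 1, 2, 3, 5, 6, 7, 8, 10, 11, 12, 13}
Step 21: union(11, 3) -> already same set; set of 11 now {0, 1, 2, 3, 5, 6, 7, 8, 10, 11, 12, 13}
Step 22: find(9) -> no change; set of 9 is {9}
Component of 1: {0, 1, 2, 3, 5, 6, 7, 8, 10, 11, 12, 13}

Answer: 0, 1, 2, 3, 5, 6, 7, 8, 10, 11, 12, 13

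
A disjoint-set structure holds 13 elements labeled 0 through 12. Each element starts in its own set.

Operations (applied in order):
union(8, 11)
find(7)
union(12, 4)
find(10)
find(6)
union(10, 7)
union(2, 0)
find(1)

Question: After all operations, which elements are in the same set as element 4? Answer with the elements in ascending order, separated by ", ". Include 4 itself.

Answer: 4, 12

Derivation:
Step 1: union(8, 11) -> merged; set of 8 now {8, 11}
Step 2: find(7) -> no change; set of 7 is {7}
Step 3: union(12, 4) -> merged; set of 12 now {4, 12}
Step 4: find(10) -> no change; set of 10 is {10}
Step 5: find(6) -> no change; set of 6 is {6}
Step 6: union(10, 7) -> merged; set of 10 now {7, 10}
Step 7: union(2, 0) -> merged; set of 2 now {0, 2}
Step 8: find(1) -> no change; set of 1 is {1}
Component of 4: {4, 12}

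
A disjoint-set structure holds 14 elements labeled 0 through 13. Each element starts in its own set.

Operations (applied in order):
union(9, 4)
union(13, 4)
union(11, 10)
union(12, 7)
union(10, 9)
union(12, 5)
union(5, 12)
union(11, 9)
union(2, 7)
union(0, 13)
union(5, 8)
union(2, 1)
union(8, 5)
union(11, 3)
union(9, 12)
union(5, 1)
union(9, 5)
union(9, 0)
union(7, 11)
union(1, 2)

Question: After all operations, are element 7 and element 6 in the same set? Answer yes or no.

Step 1: union(9, 4) -> merged; set of 9 now {4, 9}
Step 2: union(13, 4) -> merged; set of 13 now {4, 9, 13}
Step 3: union(11, 10) -> merged; set of 11 now {10, 11}
Step 4: union(12, 7) -> merged; set of 12 now {7, 12}
Step 5: union(10, 9) -> merged; set of 10 now {4, 9, 10, 11, 13}
Step 6: union(12, 5) -> merged; set of 12 now {5, 7, 12}
Step 7: union(5, 12) -> already same set; set of 5 now {5, 7, 12}
Step 8: union(11, 9) -> already same set; set of 11 now {4, 9, 10, 11, 13}
Step 9: union(2, 7) -> merged; set of 2 now {2, 5, 7, 12}
Step 10: union(0, 13) -> merged; set of 0 now {0, 4, 9, 10, 11, 13}
Step 11: union(5, 8) -> merged; set of 5 now {2, 5, 7, 8, 12}
Step 12: union(2, 1) -> merged; set of 2 now {1, 2, 5, 7, 8, 12}
Step 13: union(8, 5) -> already same set; set of 8 now {1, 2, 5, 7, 8, 12}
Step 14: union(11, 3) -> merged; set of 11 now {0, 3, 4, 9, 10, 11, 13}
Step 15: union(9, 12) -> merged; set of 9 now {0, 1, 2, 3, 4, 5, 7, 8, 9, 10, 11, 12, 13}
Step 16: union(5, 1) -> already same set; set of 5 now {0, 1, 2, 3, 4, 5, 7, 8, 9, 10, 11, 12, 13}
Step 17: union(9, 5) -> already same set; set of 9 now {0, 1, 2, 3, 4, 5, 7, 8, 9, 10, 11, 12, 13}
Step 18: union(9, 0) -> already same set; set of 9 now {0, 1, 2, 3, 4, 5, 7, 8, 9, 10, 11, 12, 13}
Step 19: union(7, 11) -> already same set; set of 7 now {0, 1, 2, 3, 4, 5, 7, 8, 9, 10, 11, 12, 13}
Step 20: union(1, 2) -> already same set; set of 1 now {0, 1, 2, 3, 4, 5, 7, 8, 9, 10, 11, 12, 13}
Set of 7: {0, 1, 2, 3, 4, 5, 7, 8, 9, 10, 11, 12, 13}; 6 is not a member.

Answer: no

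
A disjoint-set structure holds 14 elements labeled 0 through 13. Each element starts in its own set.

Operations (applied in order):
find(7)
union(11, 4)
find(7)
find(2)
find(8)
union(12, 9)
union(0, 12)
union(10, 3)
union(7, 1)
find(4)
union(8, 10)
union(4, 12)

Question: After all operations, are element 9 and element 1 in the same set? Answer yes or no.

Answer: no

Derivation:
Step 1: find(7) -> no change; set of 7 is {7}
Step 2: union(11, 4) -> merged; set of 11 now {4, 11}
Step 3: find(7) -> no change; set of 7 is {7}
Step 4: find(2) -> no change; set of 2 is {2}
Step 5: find(8) -> no change; set of 8 is {8}
Step 6: union(12, 9) -> merged; set of 12 now {9, 12}
Step 7: union(0, 12) -> merged; set of 0 now {0, 9, 12}
Step 8: union(10, 3) -> merged; set of 10 now {3, 10}
Step 9: union(7, 1) -> merged; set of 7 now {1, 7}
Step 10: find(4) -> no change; set of 4 is {4, 11}
Step 11: union(8, 10) -> merged; set of 8 now {3, 8, 10}
Step 12: union(4, 12) -> merged; set of 4 now {0, 4, 9, 11, 12}
Set of 9: {0, 4, 9, 11, 12}; 1 is not a member.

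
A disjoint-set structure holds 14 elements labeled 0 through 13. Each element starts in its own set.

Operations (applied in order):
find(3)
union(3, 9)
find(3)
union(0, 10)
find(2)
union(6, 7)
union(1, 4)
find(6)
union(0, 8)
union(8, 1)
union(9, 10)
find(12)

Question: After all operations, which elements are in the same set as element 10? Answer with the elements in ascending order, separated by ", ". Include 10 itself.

Answer: 0, 1, 3, 4, 8, 9, 10

Derivation:
Step 1: find(3) -> no change; set of 3 is {3}
Step 2: union(3, 9) -> merged; set of 3 now {3, 9}
Step 3: find(3) -> no change; set of 3 is {3, 9}
Step 4: union(0, 10) -> merged; set of 0 now {0, 10}
Step 5: find(2) -> no change; set of 2 is {2}
Step 6: union(6, 7) -> merged; set of 6 now {6, 7}
Step 7: union(1, 4) -> merged; set of 1 now {1, 4}
Step 8: find(6) -> no change; set of 6 is {6, 7}
Step 9: union(0, 8) -> merged; set of 0 now {0, 8, 10}
Step 10: union(8, 1) -> merged; set of 8 now {0, 1, 4, 8, 10}
Step 11: union(9, 10) -> merged; set of 9 now {0, 1, 3, 4, 8, 9, 10}
Step 12: find(12) -> no change; set of 12 is {12}
Component of 10: {0, 1, 3, 4, 8, 9, 10}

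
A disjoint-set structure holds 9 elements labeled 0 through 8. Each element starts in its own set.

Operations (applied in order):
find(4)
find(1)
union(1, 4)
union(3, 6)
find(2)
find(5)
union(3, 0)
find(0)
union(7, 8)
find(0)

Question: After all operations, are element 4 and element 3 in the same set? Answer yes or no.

Step 1: find(4) -> no change; set of 4 is {4}
Step 2: find(1) -> no change; set of 1 is {1}
Step 3: union(1, 4) -> merged; set of 1 now {1, 4}
Step 4: union(3, 6) -> merged; set of 3 now {3, 6}
Step 5: find(2) -> no change; set of 2 is {2}
Step 6: find(5) -> no change; set of 5 is {5}
Step 7: union(3, 0) -> merged; set of 3 now {0, 3, 6}
Step 8: find(0) -> no change; set of 0 is {0, 3, 6}
Step 9: union(7, 8) -> merged; set of 7 now {7, 8}
Step 10: find(0) -> no change; set of 0 is {0, 3, 6}
Set of 4: {1, 4}; 3 is not a member.

Answer: no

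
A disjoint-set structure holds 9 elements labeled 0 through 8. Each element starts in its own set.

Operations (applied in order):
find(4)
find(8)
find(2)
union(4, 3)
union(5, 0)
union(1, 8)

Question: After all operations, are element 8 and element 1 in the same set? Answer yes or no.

Answer: yes

Derivation:
Step 1: find(4) -> no change; set of 4 is {4}
Step 2: find(8) -> no change; set of 8 is {8}
Step 3: find(2) -> no change; set of 2 is {2}
Step 4: union(4, 3) -> merged; set of 4 now {3, 4}
Step 5: union(5, 0) -> merged; set of 5 now {0, 5}
Step 6: union(1, 8) -> merged; set of 1 now {1, 8}
Set of 8: {1, 8}; 1 is a member.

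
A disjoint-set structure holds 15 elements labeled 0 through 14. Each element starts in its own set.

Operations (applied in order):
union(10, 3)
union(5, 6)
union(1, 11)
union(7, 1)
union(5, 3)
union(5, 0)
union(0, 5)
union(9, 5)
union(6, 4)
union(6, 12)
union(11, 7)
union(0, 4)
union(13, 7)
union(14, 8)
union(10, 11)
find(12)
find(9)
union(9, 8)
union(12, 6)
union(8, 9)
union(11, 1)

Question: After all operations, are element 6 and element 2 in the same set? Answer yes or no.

Answer: no

Derivation:
Step 1: union(10, 3) -> merged; set of 10 now {3, 10}
Step 2: union(5, 6) -> merged; set of 5 now {5, 6}
Step 3: union(1, 11) -> merged; set of 1 now {1, 11}
Step 4: union(7, 1) -> merged; set of 7 now {1, 7, 11}
Step 5: union(5, 3) -> merged; set of 5 now {3, 5, 6, 10}
Step 6: union(5, 0) -> merged; set of 5 now {0, 3, 5, 6, 10}
Step 7: union(0, 5) -> already same set; set of 0 now {0, 3, 5, 6, 10}
Step 8: union(9, 5) -> merged; set of 9 now {0, 3, 5, 6, 9, 10}
Step 9: union(6, 4) -> merged; set of 6 now {0, 3, 4, 5, 6, 9, 10}
Step 10: union(6, 12) -> merged; set of 6 now {0, 3, 4, 5, 6, 9, 10, 12}
Step 11: union(11, 7) -> already same set; set of 11 now {1, 7, 11}
Step 12: union(0, 4) -> already same set; set of 0 now {0, 3, 4, 5, 6, 9, 10, 12}
Step 13: union(13, 7) -> merged; set of 13 now {1, 7, 11, 13}
Step 14: union(14, 8) -> merged; set of 14 now {8, 14}
Step 15: union(10, 11) -> merged; set of 10 now {0, 1, 3, 4, 5, 6, 7, 9, 10, 11, 12, 13}
Step 16: find(12) -> no change; set of 12 is {0, 1, 3, 4, 5, 6, 7, 9, 10, 11, 12, 13}
Step 17: find(9) -> no change; set of 9 is {0, 1, 3, 4, 5, 6, 7, 9, 10, 11, 12, 13}
Step 18: union(9, 8) -> merged; set of 9 now {0, 1, 3, 4, 5, 6, 7, 8, 9, 10, 11, 12, 13, 14}
Step 19: union(12, 6) -> already same set; set of 12 now {0, 1, 3, 4, 5, 6, 7, 8, 9, 10, 11, 12, 13, 14}
Step 20: union(8, 9) -> already same set; set of 8 now {0, 1, 3, 4, 5, 6, 7, 8, 9, 10, 11, 12, 13, 14}
Step 21: union(11, 1) -> already same set; set of 11 now {0, 1, 3, 4, 5, 6, 7, 8, 9, 10, 11, 12, 13, 14}
Set of 6: {0, 1, 3, 4, 5, 6, 7, 8, 9, 10, 11, 12, 13, 14}; 2 is not a member.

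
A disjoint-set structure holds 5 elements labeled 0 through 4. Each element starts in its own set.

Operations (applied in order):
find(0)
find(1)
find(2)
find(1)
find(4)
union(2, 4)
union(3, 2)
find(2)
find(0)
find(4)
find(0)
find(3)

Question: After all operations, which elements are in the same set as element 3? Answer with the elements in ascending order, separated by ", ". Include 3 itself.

Step 1: find(0) -> no change; set of 0 is {0}
Step 2: find(1) -> no change; set of 1 is {1}
Step 3: find(2) -> no change; set of 2 is {2}
Step 4: find(1) -> no change; set of 1 is {1}
Step 5: find(4) -> no change; set of 4 is {4}
Step 6: union(2, 4) -> merged; set of 2 now {2, 4}
Step 7: union(3, 2) -> merged; set of 3 now {2, 3, 4}
Step 8: find(2) -> no change; set of 2 is {2, 3, 4}
Step 9: find(0) -> no change; set of 0 is {0}
Step 10: find(4) -> no change; set of 4 is {2, 3, 4}
Step 11: find(0) -> no change; set of 0 is {0}
Step 12: find(3) -> no change; set of 3 is {2, 3, 4}
Component of 3: {2, 3, 4}

Answer: 2, 3, 4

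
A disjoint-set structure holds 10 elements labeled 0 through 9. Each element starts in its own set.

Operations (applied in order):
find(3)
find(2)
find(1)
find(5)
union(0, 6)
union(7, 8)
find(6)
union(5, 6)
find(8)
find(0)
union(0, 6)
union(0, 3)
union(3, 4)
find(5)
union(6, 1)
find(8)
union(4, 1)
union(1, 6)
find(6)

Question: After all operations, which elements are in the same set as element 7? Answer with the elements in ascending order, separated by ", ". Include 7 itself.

Step 1: find(3) -> no change; set of 3 is {3}
Step 2: find(2) -> no change; set of 2 is {2}
Step 3: find(1) -> no change; set of 1 is {1}
Step 4: find(5) -> no change; set of 5 is {5}
Step 5: union(0, 6) -> merged; set of 0 now {0, 6}
Step 6: union(7, 8) -> merged; set of 7 now {7, 8}
Step 7: find(6) -> no change; set of 6 is {0, 6}
Step 8: union(5, 6) -> merged; set of 5 now {0, 5, 6}
Step 9: find(8) -> no change; set of 8 is {7, 8}
Step 10: find(0) -> no change; set of 0 is {0, 5, 6}
Step 11: union(0, 6) -> already same set; set of 0 now {0, 5, 6}
Step 12: union(0, 3) -> merged; set of 0 now {0, 3, 5, 6}
Step 13: union(3, 4) -> merged; set of 3 now {0, 3, 4, 5, 6}
Step 14: find(5) -> no change; set of 5 is {0, 3, 4, 5, 6}
Step 15: union(6, 1) -> merged; set of 6 now {0, 1, 3, 4, 5, 6}
Step 16: find(8) -> no change; set of 8 is {7, 8}
Step 17: union(4, 1) -> already same set; set of 4 now {0, 1, 3, 4, 5, 6}
Step 18: union(1, 6) -> already same set; set of 1 now {0, 1, 3, 4, 5, 6}
Step 19: find(6) -> no change; set of 6 is {0, 1, 3, 4, 5, 6}
Component of 7: {7, 8}

Answer: 7, 8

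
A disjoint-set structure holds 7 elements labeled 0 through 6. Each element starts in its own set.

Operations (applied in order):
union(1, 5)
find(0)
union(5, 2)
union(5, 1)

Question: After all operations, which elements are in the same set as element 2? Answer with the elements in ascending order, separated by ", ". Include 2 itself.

Answer: 1, 2, 5

Derivation:
Step 1: union(1, 5) -> merged; set of 1 now {1, 5}
Step 2: find(0) -> no change; set of 0 is {0}
Step 3: union(5, 2) -> merged; set of 5 now {1, 2, 5}
Step 4: union(5, 1) -> already same set; set of 5 now {1, 2, 5}
Component of 2: {1, 2, 5}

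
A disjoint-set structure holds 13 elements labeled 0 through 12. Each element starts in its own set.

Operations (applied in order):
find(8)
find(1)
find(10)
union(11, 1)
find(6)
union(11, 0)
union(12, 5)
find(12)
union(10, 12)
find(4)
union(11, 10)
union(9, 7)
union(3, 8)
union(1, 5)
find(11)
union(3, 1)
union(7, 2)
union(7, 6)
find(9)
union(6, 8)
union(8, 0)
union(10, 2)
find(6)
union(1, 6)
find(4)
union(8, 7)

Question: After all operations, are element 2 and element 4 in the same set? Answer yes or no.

Answer: no

Derivation:
Step 1: find(8) -> no change; set of 8 is {8}
Step 2: find(1) -> no change; set of 1 is {1}
Step 3: find(10) -> no change; set of 10 is {10}
Step 4: union(11, 1) -> merged; set of 11 now {1, 11}
Step 5: find(6) -> no change; set of 6 is {6}
Step 6: union(11, 0) -> merged; set of 11 now {0, 1, 11}
Step 7: union(12, 5) -> merged; set of 12 now {5, 12}
Step 8: find(12) -> no change; set of 12 is {5, 12}
Step 9: union(10, 12) -> merged; set of 10 now {5, 10, 12}
Step 10: find(4) -> no change; set of 4 is {4}
Step 11: union(11, 10) -> merged; set of 11 now {0, 1, 5, 10, 11, 12}
Step 12: union(9, 7) -> merged; set of 9 now {7, 9}
Step 13: union(3, 8) -> merged; set of 3 now {3, 8}
Step 14: union(1, 5) -> already same set; set of 1 now {0, 1, 5, 10, 11, 12}
Step 15: find(11) -> no change; set of 11 is {0, 1, 5, 10, 11, 12}
Step 16: union(3, 1) -> merged; set of 3 now {0, 1, 3, 5, 8, 10, 11, 12}
Step 17: union(7, 2) -> merged; set of 7 now {2, 7, 9}
Step 18: union(7, 6) -> merged; set of 7 now {2, 6, 7, 9}
Step 19: find(9) -> no change; set of 9 is {2, 6, 7, 9}
Step 20: union(6, 8) -> merged; set of 6 now {0, 1, 2, 3, 5, 6, 7, 8, 9, 10, 11, 12}
Step 21: union(8, 0) -> already same set; set of 8 now {0, 1, 2, 3, 5, 6, 7, 8, 9, 10, 11, 12}
Step 22: union(10, 2) -> already same set; set of 10 now {0, 1, 2, 3, 5, 6, 7, 8, 9, 10, 11, 12}
Step 23: find(6) -> no change; set of 6 is {0, 1, 2, 3, 5, 6, 7, 8, 9, 10, 11, 12}
Step 24: union(1, 6) -> already same set; set of 1 now {0, 1, 2, 3, 5, 6, 7, 8, 9, 10, 11, 12}
Step 25: find(4) -> no change; set of 4 is {4}
Step 26: union(8, 7) -> already same set; set of 8 now {0, 1, 2, 3, 5, 6, 7, 8, 9, 10, 11, 12}
Set of 2: {0, 1, 2, 3, 5, 6, 7, 8, 9, 10, 11, 12}; 4 is not a member.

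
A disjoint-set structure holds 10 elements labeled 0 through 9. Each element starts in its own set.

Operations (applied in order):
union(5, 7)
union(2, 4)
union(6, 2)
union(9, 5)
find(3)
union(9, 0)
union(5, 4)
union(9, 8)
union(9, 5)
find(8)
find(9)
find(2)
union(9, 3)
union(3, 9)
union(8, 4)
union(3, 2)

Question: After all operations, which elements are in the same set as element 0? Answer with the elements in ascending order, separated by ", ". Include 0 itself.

Step 1: union(5, 7) -> merged; set of 5 now {5, 7}
Step 2: union(2, 4) -> merged; set of 2 now {2, 4}
Step 3: union(6, 2) -> merged; set of 6 now {2, 4, 6}
Step 4: union(9, 5) -> merged; set of 9 now {5, 7, 9}
Step 5: find(3) -> no change; set of 3 is {3}
Step 6: union(9, 0) -> merged; set of 9 now {0, 5, 7, 9}
Step 7: union(5, 4) -> merged; set of 5 now {0, 2, 4, 5, 6, 7, 9}
Step 8: union(9, 8) -> merged; set of 9 now {0, 2, 4, 5, 6, 7, 8, 9}
Step 9: union(9, 5) -> already same set; set of 9 now {0, 2, 4, 5, 6, 7, 8, 9}
Step 10: find(8) -> no change; set of 8 is {0, 2, 4, 5, 6, 7, 8, 9}
Step 11: find(9) -> no change; set of 9 is {0, 2, 4, 5, 6, 7, 8, 9}
Step 12: find(2) -> no change; set of 2 is {0, 2, 4, 5, 6, 7, 8, 9}
Step 13: union(9, 3) -> merged; set of 9 now {0, 2, 3, 4, 5, 6, 7, 8, 9}
Step 14: union(3, 9) -> already same set; set of 3 now {0, 2, 3, 4, 5, 6, 7, 8, 9}
Step 15: union(8, 4) -> already same set; set of 8 now {0, 2, 3, 4, 5, 6, 7, 8, 9}
Step 16: union(3, 2) -> already same set; set of 3 now {0, 2, 3, 4, 5, 6, 7, 8, 9}
Component of 0: {0, 2, 3, 4, 5, 6, 7, 8, 9}

Answer: 0, 2, 3, 4, 5, 6, 7, 8, 9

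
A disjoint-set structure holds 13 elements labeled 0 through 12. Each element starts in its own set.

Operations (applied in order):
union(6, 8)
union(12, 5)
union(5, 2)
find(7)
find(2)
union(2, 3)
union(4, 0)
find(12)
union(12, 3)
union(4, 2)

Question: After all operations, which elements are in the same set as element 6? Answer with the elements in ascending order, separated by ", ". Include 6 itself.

Step 1: union(6, 8) -> merged; set of 6 now {6, 8}
Step 2: union(12, 5) -> merged; set of 12 now {5, 12}
Step 3: union(5, 2) -> merged; set of 5 now {2, 5, 12}
Step 4: find(7) -> no change; set of 7 is {7}
Step 5: find(2) -> no change; set of 2 is {2, 5, 12}
Step 6: union(2, 3) -> merged; set of 2 now {2, 3, 5, 12}
Step 7: union(4, 0) -> merged; set of 4 now {0, 4}
Step 8: find(12) -> no change; set of 12 is {2, 3, 5, 12}
Step 9: union(12, 3) -> already same set; set of 12 now {2, 3, 5, 12}
Step 10: union(4, 2) -> merged; set of 4 now {0, 2, 3, 4, 5, 12}
Component of 6: {6, 8}

Answer: 6, 8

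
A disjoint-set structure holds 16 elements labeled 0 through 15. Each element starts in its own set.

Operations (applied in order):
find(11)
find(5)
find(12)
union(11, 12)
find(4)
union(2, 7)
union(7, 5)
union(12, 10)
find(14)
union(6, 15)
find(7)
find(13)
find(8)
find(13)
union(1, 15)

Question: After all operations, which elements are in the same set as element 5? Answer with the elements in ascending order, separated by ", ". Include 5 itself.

Step 1: find(11) -> no change; set of 11 is {11}
Step 2: find(5) -> no change; set of 5 is {5}
Step 3: find(12) -> no change; set of 12 is {12}
Step 4: union(11, 12) -> merged; set of 11 now {11, 12}
Step 5: find(4) -> no change; set of 4 is {4}
Step 6: union(2, 7) -> merged; set of 2 now {2, 7}
Step 7: union(7, 5) -> merged; set of 7 now {2, 5, 7}
Step 8: union(12, 10) -> merged; set of 12 now {10, 11, 12}
Step 9: find(14) -> no change; set of 14 is {14}
Step 10: union(6, 15) -> merged; set of 6 now {6, 15}
Step 11: find(7) -> no change; set of 7 is {2, 5, 7}
Step 12: find(13) -> no change; set of 13 is {13}
Step 13: find(8) -> no change; set of 8 is {8}
Step 14: find(13) -> no change; set of 13 is {13}
Step 15: union(1, 15) -> merged; set of 1 now {1, 6, 15}
Component of 5: {2, 5, 7}

Answer: 2, 5, 7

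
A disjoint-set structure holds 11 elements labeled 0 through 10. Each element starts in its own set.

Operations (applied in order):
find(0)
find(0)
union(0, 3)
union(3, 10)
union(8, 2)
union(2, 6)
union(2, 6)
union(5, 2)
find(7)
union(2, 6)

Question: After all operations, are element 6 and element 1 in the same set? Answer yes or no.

Step 1: find(0) -> no change; set of 0 is {0}
Step 2: find(0) -> no change; set of 0 is {0}
Step 3: union(0, 3) -> merged; set of 0 now {0, 3}
Step 4: union(3, 10) -> merged; set of 3 now {0, 3, 10}
Step 5: union(8, 2) -> merged; set of 8 now {2, 8}
Step 6: union(2, 6) -> merged; set of 2 now {2, 6, 8}
Step 7: union(2, 6) -> already same set; set of 2 now {2, 6, 8}
Step 8: union(5, 2) -> merged; set of 5 now {2, 5, 6, 8}
Step 9: find(7) -> no change; set of 7 is {7}
Step 10: union(2, 6) -> already same set; set of 2 now {2, 5, 6, 8}
Set of 6: {2, 5, 6, 8}; 1 is not a member.

Answer: no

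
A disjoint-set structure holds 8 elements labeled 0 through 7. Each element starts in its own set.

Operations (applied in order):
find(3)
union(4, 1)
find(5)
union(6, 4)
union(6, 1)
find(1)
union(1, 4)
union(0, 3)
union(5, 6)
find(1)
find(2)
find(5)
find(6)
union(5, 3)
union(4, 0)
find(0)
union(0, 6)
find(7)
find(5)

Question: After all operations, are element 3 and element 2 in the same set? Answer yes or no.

Answer: no

Derivation:
Step 1: find(3) -> no change; set of 3 is {3}
Step 2: union(4, 1) -> merged; set of 4 now {1, 4}
Step 3: find(5) -> no change; set of 5 is {5}
Step 4: union(6, 4) -> merged; set of 6 now {1, 4, 6}
Step 5: union(6, 1) -> already same set; set of 6 now {1, 4, 6}
Step 6: find(1) -> no change; set of 1 is {1, 4, 6}
Step 7: union(1, 4) -> already same set; set of 1 now {1, 4, 6}
Step 8: union(0, 3) -> merged; set of 0 now {0, 3}
Step 9: union(5, 6) -> merged; set of 5 now {1, 4, 5, 6}
Step 10: find(1) -> no change; set of 1 is {1, 4, 5, 6}
Step 11: find(2) -> no change; set of 2 is {2}
Step 12: find(5) -> no change; set of 5 is {1, 4, 5, 6}
Step 13: find(6) -> no change; set of 6 is {1, 4, 5, 6}
Step 14: union(5, 3) -> merged; set of 5 now {0, 1, 3, 4, 5, 6}
Step 15: union(4, 0) -> already same set; set of 4 now {0, 1, 3, 4, 5, 6}
Step 16: find(0) -> no change; set of 0 is {0, 1, 3, 4, 5, 6}
Step 17: union(0, 6) -> already same set; set of 0 now {0, 1, 3, 4, 5, 6}
Step 18: find(7) -> no change; set of 7 is {7}
Step 19: find(5) -> no change; set of 5 is {0, 1, 3, 4, 5, 6}
Set of 3: {0, 1, 3, 4, 5, 6}; 2 is not a member.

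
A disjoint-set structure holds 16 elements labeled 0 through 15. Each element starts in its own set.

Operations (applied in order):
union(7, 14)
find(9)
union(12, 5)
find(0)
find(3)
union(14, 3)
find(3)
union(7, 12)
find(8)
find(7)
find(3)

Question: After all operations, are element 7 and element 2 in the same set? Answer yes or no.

Answer: no

Derivation:
Step 1: union(7, 14) -> merged; set of 7 now {7, 14}
Step 2: find(9) -> no change; set of 9 is {9}
Step 3: union(12, 5) -> merged; set of 12 now {5, 12}
Step 4: find(0) -> no change; set of 0 is {0}
Step 5: find(3) -> no change; set of 3 is {3}
Step 6: union(14, 3) -> merged; set of 14 now {3, 7, 14}
Step 7: find(3) -> no change; set of 3 is {3, 7, 14}
Step 8: union(7, 12) -> merged; set of 7 now {3, 5, 7, 12, 14}
Step 9: find(8) -> no change; set of 8 is {8}
Step 10: find(7) -> no change; set of 7 is {3, 5, 7, 12, 14}
Step 11: find(3) -> no change; set of 3 is {3, 5, 7, 12, 14}
Set of 7: {3, 5, 7, 12, 14}; 2 is not a member.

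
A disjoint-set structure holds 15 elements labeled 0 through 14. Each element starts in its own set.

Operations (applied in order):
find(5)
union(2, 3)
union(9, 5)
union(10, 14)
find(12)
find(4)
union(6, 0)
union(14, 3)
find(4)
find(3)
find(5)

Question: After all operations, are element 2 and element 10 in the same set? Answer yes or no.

Answer: yes

Derivation:
Step 1: find(5) -> no change; set of 5 is {5}
Step 2: union(2, 3) -> merged; set of 2 now {2, 3}
Step 3: union(9, 5) -> merged; set of 9 now {5, 9}
Step 4: union(10, 14) -> merged; set of 10 now {10, 14}
Step 5: find(12) -> no change; set of 12 is {12}
Step 6: find(4) -> no change; set of 4 is {4}
Step 7: union(6, 0) -> merged; set of 6 now {0, 6}
Step 8: union(14, 3) -> merged; set of 14 now {2, 3, 10, 14}
Step 9: find(4) -> no change; set of 4 is {4}
Step 10: find(3) -> no change; set of 3 is {2, 3, 10, 14}
Step 11: find(5) -> no change; set of 5 is {5, 9}
Set of 2: {2, 3, 10, 14}; 10 is a member.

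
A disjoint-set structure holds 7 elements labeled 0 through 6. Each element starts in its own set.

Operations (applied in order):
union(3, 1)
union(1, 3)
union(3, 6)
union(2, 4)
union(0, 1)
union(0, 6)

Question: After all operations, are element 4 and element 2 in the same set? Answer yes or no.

Answer: yes

Derivation:
Step 1: union(3, 1) -> merged; set of 3 now {1, 3}
Step 2: union(1, 3) -> already same set; set of 1 now {1, 3}
Step 3: union(3, 6) -> merged; set of 3 now {1, 3, 6}
Step 4: union(2, 4) -> merged; set of 2 now {2, 4}
Step 5: union(0, 1) -> merged; set of 0 now {0, 1, 3, 6}
Step 6: union(0, 6) -> already same set; set of 0 now {0, 1, 3, 6}
Set of 4: {2, 4}; 2 is a member.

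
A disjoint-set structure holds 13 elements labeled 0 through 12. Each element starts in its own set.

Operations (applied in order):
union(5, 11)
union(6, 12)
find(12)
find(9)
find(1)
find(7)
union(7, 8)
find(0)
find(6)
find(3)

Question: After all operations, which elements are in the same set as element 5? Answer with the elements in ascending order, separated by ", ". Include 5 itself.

Step 1: union(5, 11) -> merged; set of 5 now {5, 11}
Step 2: union(6, 12) -> merged; set of 6 now {6, 12}
Step 3: find(12) -> no change; set of 12 is {6, 12}
Step 4: find(9) -> no change; set of 9 is {9}
Step 5: find(1) -> no change; set of 1 is {1}
Step 6: find(7) -> no change; set of 7 is {7}
Step 7: union(7, 8) -> merged; set of 7 now {7, 8}
Step 8: find(0) -> no change; set of 0 is {0}
Step 9: find(6) -> no change; set of 6 is {6, 12}
Step 10: find(3) -> no change; set of 3 is {3}
Component of 5: {5, 11}

Answer: 5, 11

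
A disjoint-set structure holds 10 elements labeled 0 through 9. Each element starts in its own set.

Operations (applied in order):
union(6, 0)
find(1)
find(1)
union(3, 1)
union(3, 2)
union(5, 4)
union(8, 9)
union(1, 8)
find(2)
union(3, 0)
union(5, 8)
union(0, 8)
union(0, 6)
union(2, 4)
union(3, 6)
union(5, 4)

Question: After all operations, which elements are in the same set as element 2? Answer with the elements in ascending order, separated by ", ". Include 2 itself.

Step 1: union(6, 0) -> merged; set of 6 now {0, 6}
Step 2: find(1) -> no change; set of 1 is {1}
Step 3: find(1) -> no change; set of 1 is {1}
Step 4: union(3, 1) -> merged; set of 3 now {1, 3}
Step 5: union(3, 2) -> merged; set of 3 now {1, 2, 3}
Step 6: union(5, 4) -> merged; set of 5 now {4, 5}
Step 7: union(8, 9) -> merged; set of 8 now {8, 9}
Step 8: union(1, 8) -> merged; set of 1 now {1, 2, 3, 8, 9}
Step 9: find(2) -> no change; set of 2 is {1, 2, 3, 8, 9}
Step 10: union(3, 0) -> merged; set of 3 now {0, 1, 2, 3, 6, 8, 9}
Step 11: union(5, 8) -> merged; set of 5 now {0, 1, 2, 3, 4, 5, 6, 8, 9}
Step 12: union(0, 8) -> already same set; set of 0 now {0, 1, 2, 3, 4, 5, 6, 8, 9}
Step 13: union(0, 6) -> already same set; set of 0 now {0, 1, 2, 3, 4, 5, 6, 8, 9}
Step 14: union(2, 4) -> already same set; set of 2 now {0, 1, 2, 3, 4, 5, 6, 8, 9}
Step 15: union(3, 6) -> already same set; set of 3 now {0, 1, 2, 3, 4, 5, 6, 8, 9}
Step 16: union(5, 4) -> already same set; set of 5 now {0, 1, 2, 3, 4, 5, 6, 8, 9}
Component of 2: {0, 1, 2, 3, 4, 5, 6, 8, 9}

Answer: 0, 1, 2, 3, 4, 5, 6, 8, 9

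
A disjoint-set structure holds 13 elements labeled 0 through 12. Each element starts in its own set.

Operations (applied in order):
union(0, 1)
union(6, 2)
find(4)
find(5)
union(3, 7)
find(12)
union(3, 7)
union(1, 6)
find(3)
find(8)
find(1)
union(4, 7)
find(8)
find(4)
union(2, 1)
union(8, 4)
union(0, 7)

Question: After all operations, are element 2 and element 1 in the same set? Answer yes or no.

Step 1: union(0, 1) -> merged; set of 0 now {0, 1}
Step 2: union(6, 2) -> merged; set of 6 now {2, 6}
Step 3: find(4) -> no change; set of 4 is {4}
Step 4: find(5) -> no change; set of 5 is {5}
Step 5: union(3, 7) -> merged; set of 3 now {3, 7}
Step 6: find(12) -> no change; set of 12 is {12}
Step 7: union(3, 7) -> already same set; set of 3 now {3, 7}
Step 8: union(1, 6) -> merged; set of 1 now {0, 1, 2, 6}
Step 9: find(3) -> no change; set of 3 is {3, 7}
Step 10: find(8) -> no change; set of 8 is {8}
Step 11: find(1) -> no change; set of 1 is {0, 1, 2, 6}
Step 12: union(4, 7) -> merged; set of 4 now {3, 4, 7}
Step 13: find(8) -> no change; set of 8 is {8}
Step 14: find(4) -> no change; set of 4 is {3, 4, 7}
Step 15: union(2, 1) -> already same set; set of 2 now {0, 1, 2, 6}
Step 16: union(8, 4) -> merged; set of 8 now {3, 4, 7, 8}
Step 17: union(0, 7) -> merged; set of 0 now {0, 1, 2, 3, 4, 6, 7, 8}
Set of 2: {0, 1, 2, 3, 4, 6, 7, 8}; 1 is a member.

Answer: yes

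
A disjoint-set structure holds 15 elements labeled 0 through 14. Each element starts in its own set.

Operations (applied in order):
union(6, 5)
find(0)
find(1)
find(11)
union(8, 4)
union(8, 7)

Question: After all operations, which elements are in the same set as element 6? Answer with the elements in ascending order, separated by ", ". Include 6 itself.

Answer: 5, 6

Derivation:
Step 1: union(6, 5) -> merged; set of 6 now {5, 6}
Step 2: find(0) -> no change; set of 0 is {0}
Step 3: find(1) -> no change; set of 1 is {1}
Step 4: find(11) -> no change; set of 11 is {11}
Step 5: union(8, 4) -> merged; set of 8 now {4, 8}
Step 6: union(8, 7) -> merged; set of 8 now {4, 7, 8}
Component of 6: {5, 6}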